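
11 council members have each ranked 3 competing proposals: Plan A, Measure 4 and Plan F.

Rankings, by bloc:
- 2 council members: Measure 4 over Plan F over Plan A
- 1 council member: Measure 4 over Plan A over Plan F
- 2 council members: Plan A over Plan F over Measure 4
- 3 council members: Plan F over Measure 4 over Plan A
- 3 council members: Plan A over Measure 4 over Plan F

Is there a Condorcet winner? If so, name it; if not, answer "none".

Measure 4

Check each pair by majority over 11 ballots:
Plan A vs Measure 4: Measure 4, 6–5.
Plan A–Plan F: Plan A 6–5.
Measure 4–Plan F: Measure 4 6–5.
Measure 4 wins every pairwise contest, so Measure 4 is the Condorcet winner.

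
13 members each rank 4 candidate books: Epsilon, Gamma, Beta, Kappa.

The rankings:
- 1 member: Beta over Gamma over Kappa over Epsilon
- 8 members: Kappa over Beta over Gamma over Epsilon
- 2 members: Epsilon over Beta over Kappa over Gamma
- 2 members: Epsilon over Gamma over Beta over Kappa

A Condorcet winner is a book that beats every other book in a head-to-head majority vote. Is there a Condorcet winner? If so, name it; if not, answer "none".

Pairwise majorities:
Epsilon vs Gamma: 2+2 = 4 for Epsilon, 9 for Gamma — Gamma by 9–4.
Epsilon vs Beta: 2+2 = 4 for Epsilon, 9 for Beta — Beta by 9–4.
Epsilon vs Kappa: 4 to 9, Kappa.
Gamma vs Beta: 2 to 11, Beta.
Gamma vs Kappa: 3 to 10, Kappa.
Beta vs Kappa: Beta preferred on 1+2+2 = 5 ballots; Kappa wins 8–5.
Only Kappa has no losses; Kappa is the Condorcet winner.

Kappa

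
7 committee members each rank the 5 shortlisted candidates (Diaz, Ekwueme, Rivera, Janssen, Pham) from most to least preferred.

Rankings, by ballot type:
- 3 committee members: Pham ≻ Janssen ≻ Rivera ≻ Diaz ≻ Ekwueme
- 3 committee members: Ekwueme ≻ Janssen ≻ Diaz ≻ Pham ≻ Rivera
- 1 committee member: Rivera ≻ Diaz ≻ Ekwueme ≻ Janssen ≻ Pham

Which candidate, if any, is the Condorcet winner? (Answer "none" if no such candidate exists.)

Pairwise majorities:
Diaz vs Ekwueme: Diaz is ranked higher on 3+1 = 4 ballots, Ekwueme on 3. Diaz wins 4–3.
Diaz vs Rivera: 3 for Diaz, 4 for Rivera — Rivera by 4–3.
Diaz vs Janssen: 1 to 6, Janssen.
Diaz vs Pham: 4 to 3, Diaz.
Ekwueme vs Rivera: Ekwueme preferred on 3 ballots; Rivera wins 4–3.
Ekwueme vs Janssen: Ekwueme preferred on 3+1 = 4 ballots; Ekwueme wins 4–3.
Ekwueme vs Pham: 4 to 3, Ekwueme.
Rivera vs Janssen: 1 for Rivera, 6 for Janssen — Janssen by 6–1.
Rivera vs Pham: 1 to 6, Pham.
Janssen vs Pham: 4 to 3, Janssen.
No candidate is unbeaten: Diaz loses to Rivera; Ekwueme loses to Diaz; Rivera loses to Janssen; Janssen loses to Ekwueme; Pham loses to Diaz. In particular Diaz beats Ekwueme beats Janssen beats Diaz is a majority cycle — no Condorcet winner exists.

none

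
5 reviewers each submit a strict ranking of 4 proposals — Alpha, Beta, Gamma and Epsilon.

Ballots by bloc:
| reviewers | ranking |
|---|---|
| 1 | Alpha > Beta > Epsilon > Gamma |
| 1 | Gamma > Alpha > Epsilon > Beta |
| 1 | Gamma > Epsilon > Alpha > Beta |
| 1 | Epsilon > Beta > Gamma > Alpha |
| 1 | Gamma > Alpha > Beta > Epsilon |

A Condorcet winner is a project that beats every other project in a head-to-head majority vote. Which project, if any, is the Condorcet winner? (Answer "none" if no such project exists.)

Gamma

Pairwise majorities:
Alpha vs Beta: Alpha is ranked higher on 1+1+1+1 = 4 ballots, Beta on 1. Alpha wins 4–1.
Alpha vs Gamma: Alpha is ranked higher on 1 ballot, Gamma on 4. Gamma wins 4–1.
Alpha vs Epsilon: Alpha preferred on 1+1+1 = 3 ballots; Alpha wins 3–2.
Beta vs Gamma: Beta preferred on 1+1 = 2 ballots; Gamma wins 3–2.
Beta vs Epsilon: Beta preferred on 1+1 = 2 ballots; Epsilon wins 3–2.
Gamma vs Epsilon: 3 to 2, Gamma.
Only Gamma has no losses; Gamma is the Condorcet winner.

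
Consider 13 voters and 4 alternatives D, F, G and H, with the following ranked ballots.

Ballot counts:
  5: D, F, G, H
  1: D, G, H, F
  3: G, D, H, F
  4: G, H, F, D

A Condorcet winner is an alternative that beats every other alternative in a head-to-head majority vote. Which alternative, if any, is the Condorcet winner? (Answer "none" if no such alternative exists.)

G

Pairwise majorities:
D vs F: D wins 9–4.
D vs G: G, 7–6.
D–H: D 9–4.
F vs G: G, 8–5.
F vs H: H wins 8–5.
G–H: G 13–0.
G wins every pairwise contest, so G is the Condorcet winner.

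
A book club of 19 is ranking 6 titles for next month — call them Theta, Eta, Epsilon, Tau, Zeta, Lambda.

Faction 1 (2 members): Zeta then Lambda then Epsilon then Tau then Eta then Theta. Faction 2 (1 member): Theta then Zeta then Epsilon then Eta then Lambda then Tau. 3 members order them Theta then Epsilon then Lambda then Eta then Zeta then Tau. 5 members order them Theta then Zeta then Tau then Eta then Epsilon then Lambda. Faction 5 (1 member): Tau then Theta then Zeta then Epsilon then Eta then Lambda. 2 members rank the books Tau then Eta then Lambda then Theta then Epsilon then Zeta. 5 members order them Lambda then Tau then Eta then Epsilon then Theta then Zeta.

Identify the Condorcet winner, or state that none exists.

none

Head-to-head results (19 members):
Theta vs Eta: 10 to 9, Theta.
Theta vs Epsilon: Theta preferred on 1+3+5+1+2 = 12 ballots; Theta wins 12–7.
Theta vs Tau: Theta is ranked higher on 1+3+5 = 9 ballots, Tau on 10. Tau wins 10–9.
Theta vs Zeta: Theta is ranked higher on 1+3+5+1+2+5 = 17 ballots, Zeta on 2. Theta wins 17–2.
Theta vs Lambda: 1+3+5+1 = 10 for Theta, 9 for Lambda — Theta by 10–9.
Eta vs Epsilon: 12 to 7, Eta.
Eta vs Tau: Eta is ranked higher on 1+3 = 4 ballots, Tau on 15. Tau wins 15–4.
Eta vs Zeta: Eta is ranked higher on 3+2+5 = 10 ballots, Zeta on 9. Eta wins 10–9.
Eta vs Lambda: Eta is ranked higher on 1+5+1+2 = 9 ballots, Lambda on 10. Lambda wins 10–9.
Epsilon vs Tau: 6 to 13, Tau.
Epsilon vs Zeta: Epsilon is ranked higher on 3+2+5 = 10 ballots, Zeta on 9. Epsilon wins 10–9.
Epsilon vs Lambda: Epsilon preferred on 1+3+5+1 = 10 ballots; Epsilon wins 10–9.
Tau vs Zeta: 8 to 11, Zeta.
Tau vs Lambda: Tau preferred on 5+1+2 = 8 ballots; Lambda wins 11–8.
Zeta vs Lambda: Zeta is ranked higher on 2+1+5+1 = 9 ballots, Lambda on 10. Lambda wins 10–9.
Every book loses at least once (Theta loses to Tau; Eta loses to Theta; Epsilon loses to Theta; Tau loses to Zeta; Zeta loses to Theta; Lambda loses to Theta). The majority relation contains the cycle Theta beats Zeta beats Tau beats Theta, so there is no Condorcet winner.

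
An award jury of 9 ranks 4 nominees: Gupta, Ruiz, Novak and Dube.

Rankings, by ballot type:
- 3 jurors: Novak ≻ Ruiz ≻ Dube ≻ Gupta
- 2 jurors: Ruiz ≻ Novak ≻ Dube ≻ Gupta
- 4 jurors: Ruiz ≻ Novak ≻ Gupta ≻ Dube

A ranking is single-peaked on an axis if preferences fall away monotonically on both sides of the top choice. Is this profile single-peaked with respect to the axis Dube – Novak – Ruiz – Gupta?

yes

Axis positions: Dube=1, Novak=2, Ruiz=3, Gupta=4.
Ballot type 1 (peak Novak at position 2): ranking walks positions 2-3-1-4, expanding outward from the peak — single-peaked.
Ballot type 2 (peak Ruiz at position 3): ranking walks positions 3-2-1-4, expanding outward from the peak — single-peaked.
Ballot type 3 (peak Ruiz at position 3): ranking walks positions 3-2-4-1, expanding outward from the peak — single-peaked.
Every ranking is single-peaked on this axis.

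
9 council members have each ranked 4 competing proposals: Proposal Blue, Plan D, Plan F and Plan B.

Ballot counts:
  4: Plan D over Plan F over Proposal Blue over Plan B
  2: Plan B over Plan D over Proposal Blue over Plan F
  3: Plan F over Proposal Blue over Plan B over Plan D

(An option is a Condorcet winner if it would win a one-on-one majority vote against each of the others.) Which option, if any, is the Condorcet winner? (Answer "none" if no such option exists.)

Check each pair by majority over 9 ballots:
Proposal Blue vs Plan D: Plan D, 6–3.
Proposal Blue vs Plan F: Plan F wins 7–2.
Proposal Blue vs Plan B: Proposal Blue, 7–2.
Plan D vs Plan F: Plan D, 6–3.
Plan D vs Plan B: Plan B wins 5–4.
Plan F vs Plan B: Plan F wins 7–2.
Every option loses at least once (Proposal Blue loses to Plan D; Plan D loses to Plan B; Plan F loses to Plan D; Plan B loses to Proposal Blue). The majority relation contains the cycle Proposal Blue → Plan B → Plan D → Proposal Blue, so there is no Condorcet winner.

none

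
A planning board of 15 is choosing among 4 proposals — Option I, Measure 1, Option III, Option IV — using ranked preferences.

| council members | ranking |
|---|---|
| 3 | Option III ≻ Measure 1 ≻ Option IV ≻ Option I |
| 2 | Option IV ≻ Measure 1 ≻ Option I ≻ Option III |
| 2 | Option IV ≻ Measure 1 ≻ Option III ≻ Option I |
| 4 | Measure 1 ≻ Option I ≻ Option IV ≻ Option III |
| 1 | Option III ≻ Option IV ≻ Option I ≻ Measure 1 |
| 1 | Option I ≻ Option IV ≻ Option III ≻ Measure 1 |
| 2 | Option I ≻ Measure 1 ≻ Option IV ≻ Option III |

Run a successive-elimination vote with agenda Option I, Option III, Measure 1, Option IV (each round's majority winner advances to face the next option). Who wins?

Round 1: Option I vs Option III — 9–6, Option I advances.
Round 2: Option I vs Measure 1 — 4–11, Measure 1 advances.
Round 3: Measure 1 vs Option IV — 9–6, Measure 1 advances.
The agenda winner is Measure 1.

Measure 1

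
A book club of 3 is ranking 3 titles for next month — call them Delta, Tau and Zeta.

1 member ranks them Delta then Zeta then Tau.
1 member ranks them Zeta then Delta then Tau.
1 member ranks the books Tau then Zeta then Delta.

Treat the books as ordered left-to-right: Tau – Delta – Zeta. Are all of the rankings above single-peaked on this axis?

no

Axis positions: Tau=1, Delta=2, Zeta=3.
Faction 1 (peak Delta at position 2): ranking walks positions 2-3-1, expanding outward from the peak — single-peaked.
Faction 2 (peak Zeta at position 3): ranking walks positions 3-2-1, expanding outward from the peak — single-peaked.
Faction 3: ranking walks positions 1-3-2; Zeta is ranked above Delta even though Delta lies between Zeta and the peak Tau on the axis — preferences dip and rise again. Not single-peaked.
Faction 3 violates single-peakedness, so the profile is not single-peaked on this axis.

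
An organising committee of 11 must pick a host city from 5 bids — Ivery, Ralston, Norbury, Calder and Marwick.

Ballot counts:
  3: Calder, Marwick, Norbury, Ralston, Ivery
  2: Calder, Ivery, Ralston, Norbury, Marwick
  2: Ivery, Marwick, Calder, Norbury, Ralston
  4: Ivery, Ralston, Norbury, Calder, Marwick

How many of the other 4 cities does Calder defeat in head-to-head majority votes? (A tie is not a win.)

Calder against each rival (11 organisers):
Calder–Ivery: Ivery 6–5.
Calder vs Ralston: Calder preferred on 3+2+2 = 7 ballots; Calder wins 7–4.
Calder vs Norbury: 7 to 4, Calder.
Calder vs Marwick: Calder wins 9–2.
Calder beats Ralston, Norbury, Marwick; loses to Ivery — 3 pairwise wins.

3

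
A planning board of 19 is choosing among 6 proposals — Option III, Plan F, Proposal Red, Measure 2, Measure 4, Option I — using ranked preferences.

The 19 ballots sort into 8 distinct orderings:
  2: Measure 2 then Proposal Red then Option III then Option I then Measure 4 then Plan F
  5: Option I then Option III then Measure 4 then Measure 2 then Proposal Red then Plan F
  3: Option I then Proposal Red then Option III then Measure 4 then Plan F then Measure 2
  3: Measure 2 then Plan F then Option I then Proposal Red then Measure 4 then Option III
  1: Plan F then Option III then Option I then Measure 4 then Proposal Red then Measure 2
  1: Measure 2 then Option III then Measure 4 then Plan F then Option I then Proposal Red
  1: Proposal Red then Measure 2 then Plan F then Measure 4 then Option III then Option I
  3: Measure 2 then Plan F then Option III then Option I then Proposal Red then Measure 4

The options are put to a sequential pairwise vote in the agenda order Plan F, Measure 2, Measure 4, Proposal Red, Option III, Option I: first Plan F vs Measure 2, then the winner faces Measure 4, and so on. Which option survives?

Round 1: Plan F vs Measure 2 — 4–15, Measure 2 advances.
Round 2: Measure 2 vs Measure 4 — 10–9, Measure 2 advances.
Round 3: Measure 2 vs Proposal Red — 14–5, Measure 2 advances.
Round 4: Measure 2 vs Option III — 10–9, Measure 2 advances.
Round 5: Measure 2 vs Option I — 10–9, Measure 2 advances.
The agenda winner is Measure 2.

Measure 2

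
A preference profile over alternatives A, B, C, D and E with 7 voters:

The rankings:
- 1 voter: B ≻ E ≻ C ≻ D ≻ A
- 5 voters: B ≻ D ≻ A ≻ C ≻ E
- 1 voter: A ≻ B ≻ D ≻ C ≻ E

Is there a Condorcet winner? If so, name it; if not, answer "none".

Pairwise majorities:
A–B: B 6–1.
A vs C: A, 6–1.
A vs D: D, 6–1.
A–E: A 6–1.
B vs C: B wins 7–0.
B–D: B 7–0.
B–E: B 7–0.
C vs D: D, 6–1.
C vs E: C, 6–1.
D vs E: D wins 6–1.
B beats each of A, C, D, E — B is the Condorcet winner.

B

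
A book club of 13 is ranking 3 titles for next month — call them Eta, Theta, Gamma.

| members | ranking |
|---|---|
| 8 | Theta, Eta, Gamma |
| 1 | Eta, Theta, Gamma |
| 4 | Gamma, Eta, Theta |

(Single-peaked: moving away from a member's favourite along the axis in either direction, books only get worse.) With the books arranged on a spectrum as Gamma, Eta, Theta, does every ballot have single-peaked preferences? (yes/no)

yes

Axis positions: Gamma=1, Eta=2, Theta=3.
Cluster 1 (peak Theta at position 3): ranking walks positions 3-2-1, expanding outward from the peak — single-peaked.
Cluster 2 (peak Eta at position 2): ranking walks positions 2-3-1, expanding outward from the peak — single-peaked.
Cluster 3 (peak Gamma at position 1): ranking walks positions 1-2-3, expanding outward from the peak — single-peaked.
Every ranking is single-peaked on this axis.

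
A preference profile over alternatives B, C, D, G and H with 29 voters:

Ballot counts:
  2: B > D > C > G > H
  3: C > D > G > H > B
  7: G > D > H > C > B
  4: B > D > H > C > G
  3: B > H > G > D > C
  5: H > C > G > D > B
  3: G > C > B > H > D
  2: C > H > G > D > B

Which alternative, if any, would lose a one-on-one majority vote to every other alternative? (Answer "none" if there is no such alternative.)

B

Pairwise majorities:
B vs C: C, 20–9.
B vs D: B is ranked higher on 2+4+3+3 = 12 ballots, D on 17. D wins 17–12.
B vs G: B is ranked higher on 2+4+3 = 9 ballots, G on 20. G wins 20–9.
B vs H: H, 17–12.
C vs D: D wins 16–13.
C vs G: C, 16–13.
C vs H: 10 to 19, H.
D vs G: D preferred on 2+3+4 = 9 ballots; G wins 20–9.
D vs H: D, 16–13.
G vs H: 15 to 14, G.
Only B has no wins; B is the Condorcet loser.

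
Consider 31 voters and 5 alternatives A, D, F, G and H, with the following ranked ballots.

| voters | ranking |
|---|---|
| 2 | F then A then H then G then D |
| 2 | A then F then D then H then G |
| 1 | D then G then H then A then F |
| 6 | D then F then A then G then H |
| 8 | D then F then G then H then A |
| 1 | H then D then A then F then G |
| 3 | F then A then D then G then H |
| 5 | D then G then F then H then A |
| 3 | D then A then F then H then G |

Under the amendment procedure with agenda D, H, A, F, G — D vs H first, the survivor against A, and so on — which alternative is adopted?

Round 1: D vs H — 28–3, D advances.
Round 2: D vs A — 24–7, D advances.
Round 3: D vs F — 24–7, D advances.
Round 4: D vs G — 29–2, D advances.
The agenda winner is D.

D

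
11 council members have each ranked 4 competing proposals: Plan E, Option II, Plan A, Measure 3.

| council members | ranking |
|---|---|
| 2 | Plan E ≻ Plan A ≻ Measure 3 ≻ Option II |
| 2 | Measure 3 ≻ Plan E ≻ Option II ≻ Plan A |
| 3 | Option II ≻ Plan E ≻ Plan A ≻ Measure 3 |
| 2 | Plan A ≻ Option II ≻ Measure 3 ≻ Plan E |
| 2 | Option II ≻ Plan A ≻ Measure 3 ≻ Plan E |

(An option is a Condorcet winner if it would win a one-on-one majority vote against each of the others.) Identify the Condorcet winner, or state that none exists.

Option II

Pairwise majorities:
Plan E–Option II: Option II 7–4.
Plan E–Plan A: Plan E 7–4.
Plan E vs Measure 3: Measure 3, 6–5.
Option II–Plan A: Option II 7–4.
Option II vs Measure 3: Option II wins 7–4.
Plan A vs Measure 3: Plan A, 9–2.
Option II beats each of Plan E, Plan A, Measure 3 — Option II is the Condorcet winner.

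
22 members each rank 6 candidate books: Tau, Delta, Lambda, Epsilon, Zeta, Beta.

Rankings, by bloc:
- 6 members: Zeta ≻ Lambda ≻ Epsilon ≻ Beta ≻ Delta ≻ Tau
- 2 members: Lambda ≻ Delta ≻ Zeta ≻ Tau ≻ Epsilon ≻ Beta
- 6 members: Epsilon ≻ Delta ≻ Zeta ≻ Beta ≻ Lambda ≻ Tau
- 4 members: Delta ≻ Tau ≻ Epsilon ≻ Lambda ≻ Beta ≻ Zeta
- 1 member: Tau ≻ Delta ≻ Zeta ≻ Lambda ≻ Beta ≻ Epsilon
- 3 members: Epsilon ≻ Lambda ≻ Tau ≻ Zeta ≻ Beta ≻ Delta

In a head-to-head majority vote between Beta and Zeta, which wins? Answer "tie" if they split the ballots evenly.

Ballots ranking Beta above Zeta: 4.
Ballots ranking Zeta above Beta: 22 − 4 = 18.
Zeta wins the head-to-head 18–4.

Zeta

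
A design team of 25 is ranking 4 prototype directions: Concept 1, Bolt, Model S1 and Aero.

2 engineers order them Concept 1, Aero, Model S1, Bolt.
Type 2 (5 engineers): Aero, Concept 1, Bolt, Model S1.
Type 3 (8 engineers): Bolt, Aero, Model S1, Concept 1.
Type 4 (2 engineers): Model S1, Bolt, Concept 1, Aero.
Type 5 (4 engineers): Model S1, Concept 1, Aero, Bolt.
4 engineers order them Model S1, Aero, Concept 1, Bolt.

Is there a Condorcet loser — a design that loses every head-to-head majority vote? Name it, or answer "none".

none

Head-to-head results (25 engineers):
Concept 1 vs Bolt: Concept 1 wins 15–10.
Concept 1 vs Model S1: Model S1 wins 18–7.
Concept 1 vs Aero: Aero, 17–8.
Bolt vs Model S1: Bolt wins 13–12.
Bolt vs Aero: 10 to 15, Aero.
Model S1 vs Aero: Model S1 is ranked higher on 2+4+4 = 10 ballots, Aero on 15. Aero wins 15–10.
Every design wins at least one matchup (Concept 1 beats Bolt; Bolt beats Model S1; Model S1 beats Concept 1; Aero beats Concept 1), so there is no Condorcet loser.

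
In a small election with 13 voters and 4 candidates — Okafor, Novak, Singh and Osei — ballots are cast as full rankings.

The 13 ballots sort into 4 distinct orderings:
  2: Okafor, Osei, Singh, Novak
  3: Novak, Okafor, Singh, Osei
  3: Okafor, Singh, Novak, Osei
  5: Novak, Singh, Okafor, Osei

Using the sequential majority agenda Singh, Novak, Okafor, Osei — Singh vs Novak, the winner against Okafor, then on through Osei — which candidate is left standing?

Novak

Round 1: Singh vs Novak — 5–8, Novak advances.
Round 2: Novak vs Okafor — 8–5, Novak advances.
Round 3: Novak vs Osei — 11–2, Novak advances.
The agenda winner is Novak.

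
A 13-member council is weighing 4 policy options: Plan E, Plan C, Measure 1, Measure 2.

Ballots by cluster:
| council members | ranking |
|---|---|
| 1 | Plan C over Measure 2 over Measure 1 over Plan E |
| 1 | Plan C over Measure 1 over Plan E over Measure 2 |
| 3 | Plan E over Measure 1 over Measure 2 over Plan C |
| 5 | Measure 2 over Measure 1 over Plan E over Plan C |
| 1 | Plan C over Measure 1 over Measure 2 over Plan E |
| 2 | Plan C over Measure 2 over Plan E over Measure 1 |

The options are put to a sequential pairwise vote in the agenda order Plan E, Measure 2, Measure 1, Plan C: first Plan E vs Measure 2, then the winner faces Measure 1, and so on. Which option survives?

Measure 2

Round 1: Plan E vs Measure 2 — 4–9, Measure 2 advances.
Round 2: Measure 2 vs Measure 1 — 8–5, Measure 2 advances.
Round 3: Measure 2 vs Plan C — 8–5, Measure 2 advances.
Measure 2 survives the agenda.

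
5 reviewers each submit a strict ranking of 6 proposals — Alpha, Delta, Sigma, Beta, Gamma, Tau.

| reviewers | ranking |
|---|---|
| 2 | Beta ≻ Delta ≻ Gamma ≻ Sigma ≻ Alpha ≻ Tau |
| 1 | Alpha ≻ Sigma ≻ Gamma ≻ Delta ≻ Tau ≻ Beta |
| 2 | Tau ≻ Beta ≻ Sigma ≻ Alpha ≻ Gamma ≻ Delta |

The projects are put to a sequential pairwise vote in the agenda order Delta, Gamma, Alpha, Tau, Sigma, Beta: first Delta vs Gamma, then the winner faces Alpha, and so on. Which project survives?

Round 1: Delta vs Gamma — 2–3, Gamma advances.
Round 2: Gamma vs Alpha — 2–3, Alpha advances.
Round 3: Alpha vs Tau — 3–2, Alpha advances.
Round 4: Alpha vs Sigma — 1–4, Sigma advances.
Round 5: Sigma vs Beta — 1–4, Beta advances.
Beta survives the agenda.

Beta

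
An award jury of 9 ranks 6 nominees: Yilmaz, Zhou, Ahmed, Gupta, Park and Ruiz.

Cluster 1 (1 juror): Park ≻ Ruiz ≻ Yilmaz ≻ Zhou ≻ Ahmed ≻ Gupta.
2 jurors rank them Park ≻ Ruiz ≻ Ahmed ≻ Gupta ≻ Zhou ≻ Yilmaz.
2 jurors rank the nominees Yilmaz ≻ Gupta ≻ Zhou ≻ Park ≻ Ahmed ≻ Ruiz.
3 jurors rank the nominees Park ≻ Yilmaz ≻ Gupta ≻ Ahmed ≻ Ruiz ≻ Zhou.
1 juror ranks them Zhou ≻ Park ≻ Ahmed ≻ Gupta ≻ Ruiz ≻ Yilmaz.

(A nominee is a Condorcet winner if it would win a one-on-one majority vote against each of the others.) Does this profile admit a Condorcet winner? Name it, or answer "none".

Park

Check each pair by majority over 9 ballots:
Yilmaz vs Zhou: Yilmaz, 6–3.
Yilmaz vs Ahmed: Yilmaz wins 6–3.
Yilmaz vs Gupta: Yilmaz, 6–3.
Yilmaz–Park: Park 7–2.
Yilmaz vs Ruiz: Yilmaz, 5–4.
Zhou–Ahmed: Ahmed 5–4.
Zhou vs Gupta: Gupta, 7–2.
Zhou vs Park: Park wins 6–3.
Zhou vs Ruiz: Ruiz, 6–3.
Ahmed vs Gupta: Gupta, 5–4.
Ahmed vs Park: Park wins 9–0.
Ahmed vs Ruiz: Ahmed wins 6–3.
Gupta vs Park: Park, 7–2.
Gupta–Ruiz: Gupta 6–3.
Park vs Ruiz: Park wins 9–0.
Park wins every pairwise contest, so Park is the Condorcet winner.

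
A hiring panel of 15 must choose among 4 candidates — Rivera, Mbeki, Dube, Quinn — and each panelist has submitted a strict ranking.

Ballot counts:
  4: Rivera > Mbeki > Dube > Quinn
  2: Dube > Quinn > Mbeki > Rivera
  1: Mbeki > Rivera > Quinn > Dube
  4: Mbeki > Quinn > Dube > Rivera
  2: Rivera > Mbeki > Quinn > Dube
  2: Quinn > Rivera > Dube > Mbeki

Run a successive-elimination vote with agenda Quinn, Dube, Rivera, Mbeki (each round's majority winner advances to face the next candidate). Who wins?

Round 1: Quinn vs Dube — 9–6, Quinn advances.
Round 2: Quinn vs Rivera — 8–7, Quinn advances.
Round 3: Quinn vs Mbeki — 4–11, Mbeki advances.
The agenda winner is Mbeki.

Mbeki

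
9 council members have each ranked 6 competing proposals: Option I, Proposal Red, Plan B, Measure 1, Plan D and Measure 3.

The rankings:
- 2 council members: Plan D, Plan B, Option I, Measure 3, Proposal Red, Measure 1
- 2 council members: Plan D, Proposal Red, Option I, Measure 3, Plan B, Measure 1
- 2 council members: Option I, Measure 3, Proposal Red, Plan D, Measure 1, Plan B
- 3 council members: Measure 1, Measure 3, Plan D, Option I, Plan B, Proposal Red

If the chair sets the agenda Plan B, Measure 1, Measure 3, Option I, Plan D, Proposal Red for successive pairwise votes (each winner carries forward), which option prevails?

Plan D

Round 1: Plan B vs Measure 1 — 4–5, Measure 1 advances.
Round 2: Measure 1 vs Measure 3 — 3–6, Measure 3 advances.
Round 3: Measure 3 vs Option I — 3–6, Option I advances.
Round 4: Option I vs Plan D — 2–7, Plan D advances.
Round 5: Plan D vs Proposal Red — 7–2, Plan D advances.
The agenda winner is Plan D.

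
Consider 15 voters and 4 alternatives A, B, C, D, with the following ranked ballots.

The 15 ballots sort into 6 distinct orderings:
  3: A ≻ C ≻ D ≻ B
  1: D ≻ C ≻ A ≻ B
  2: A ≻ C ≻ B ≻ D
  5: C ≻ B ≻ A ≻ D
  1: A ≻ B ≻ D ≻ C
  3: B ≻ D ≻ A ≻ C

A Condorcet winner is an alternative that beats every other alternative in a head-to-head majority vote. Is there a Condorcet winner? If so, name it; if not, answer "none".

none

Head-to-head results (15 voters):
A vs B: A preferred on 3+1+2+1 = 7 ballots; B wins 8–7.
A vs C: A preferred on 3+2+1+3 = 9 ballots; A wins 9–6.
A vs D: A is ranked higher on 3+2+5+1 = 11 ballots, D on 4. A wins 11–4.
B vs C: B is ranked higher on 1+3 = 4 ballots, C on 11. C wins 11–4.
B vs D: 11 to 4, B.
C vs D: 10 to 5, C.
Every alternative loses at least once (A loses to B; B loses to C; C loses to A; D loses to A). The majority relation contains the cycle A > C > B > A, so there is no Condorcet winner.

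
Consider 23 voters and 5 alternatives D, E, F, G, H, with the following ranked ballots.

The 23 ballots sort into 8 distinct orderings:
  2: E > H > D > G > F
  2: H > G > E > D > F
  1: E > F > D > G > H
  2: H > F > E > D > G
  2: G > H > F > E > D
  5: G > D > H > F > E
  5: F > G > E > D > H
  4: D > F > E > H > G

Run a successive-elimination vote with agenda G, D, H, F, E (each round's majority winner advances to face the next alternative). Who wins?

F

Round 1: G vs D — 14–9, G advances.
Round 2: G vs H — 13–10, G advances.
Round 3: G vs F — 11–12, F advances.
Round 4: F vs E — 18–5, F advances.
F survives the agenda.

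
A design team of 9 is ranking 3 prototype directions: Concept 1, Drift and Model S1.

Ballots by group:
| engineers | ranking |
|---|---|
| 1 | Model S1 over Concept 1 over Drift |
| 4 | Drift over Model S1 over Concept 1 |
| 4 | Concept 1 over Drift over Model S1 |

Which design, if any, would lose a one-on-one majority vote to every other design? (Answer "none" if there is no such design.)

Pairwise majorities:
Concept 1 vs Drift: 5 to 4, Concept 1.
Concept 1 vs Model S1: Concept 1 is ranked higher on 4 ballots, Model S1 on 5. Model S1 wins 5–4.
Drift vs Model S1: Drift, 8–1.
Each design has at least one pairwise win (Concept 1 beats Drift; Drift beats Model S1; Model S1 beats Concept 1) — no Condorcet loser.

none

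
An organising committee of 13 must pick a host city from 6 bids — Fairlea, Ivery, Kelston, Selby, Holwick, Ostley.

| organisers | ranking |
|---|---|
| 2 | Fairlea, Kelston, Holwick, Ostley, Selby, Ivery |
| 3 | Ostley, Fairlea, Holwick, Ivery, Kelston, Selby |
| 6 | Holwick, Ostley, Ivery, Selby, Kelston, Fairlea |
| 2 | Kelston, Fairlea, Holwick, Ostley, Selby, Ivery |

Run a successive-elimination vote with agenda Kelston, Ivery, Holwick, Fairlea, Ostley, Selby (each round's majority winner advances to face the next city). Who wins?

Ostley

Round 1: Kelston vs Ivery — 4–9, Ivery advances.
Round 2: Ivery vs Holwick — 0–13, Holwick advances.
Round 3: Holwick vs Fairlea — 6–7, Fairlea advances.
Round 4: Fairlea vs Ostley — 4–9, Ostley advances.
Round 5: Ostley vs Selby — 13–0, Ostley advances.
The agenda winner is Ostley.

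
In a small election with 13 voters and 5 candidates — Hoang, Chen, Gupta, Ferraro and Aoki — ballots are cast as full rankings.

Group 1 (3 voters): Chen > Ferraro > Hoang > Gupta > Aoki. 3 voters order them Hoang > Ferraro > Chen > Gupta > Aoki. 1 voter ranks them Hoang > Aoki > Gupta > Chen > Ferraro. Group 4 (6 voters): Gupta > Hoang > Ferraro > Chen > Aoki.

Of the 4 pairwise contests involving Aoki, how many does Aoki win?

0

Aoki against each rival (13 voters):
Aoki vs Hoang: Hoang wins 13–0.
Aoki–Chen: Chen 12–1.
Aoki vs Gupta: 1 for Aoki, 12 for Gupta — Gupta by 12–1.
Aoki vs Ferraro: Ferraro, 12–1.
Aoki beats no one; loses to Hoang, Chen, Gupta, Ferraro — 0 pairwise wins.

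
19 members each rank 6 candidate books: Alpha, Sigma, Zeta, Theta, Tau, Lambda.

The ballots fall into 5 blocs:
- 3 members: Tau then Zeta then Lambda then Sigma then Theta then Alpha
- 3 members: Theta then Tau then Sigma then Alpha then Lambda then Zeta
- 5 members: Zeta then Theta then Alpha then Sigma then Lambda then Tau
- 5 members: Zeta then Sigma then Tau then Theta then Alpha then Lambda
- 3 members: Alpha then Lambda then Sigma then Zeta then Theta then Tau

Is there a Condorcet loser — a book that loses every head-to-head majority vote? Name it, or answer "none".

Pairwise majorities:
Alpha–Sigma: Sigma 11–8.
Alpha–Zeta: Zeta 13–6.
Alpha vs Theta: Alpha preferred on 3 ballots; Theta wins 16–3.
Alpha vs Tau: Alpha preferred on 5+3 = 8 ballots; Tau wins 11–8.
Alpha–Lambda: Alpha 16–3.
Sigma vs Zeta: Zeta wins 13–6.
Sigma–Theta: Sigma 11–8.
Sigma vs Tau: Sigma is ranked higher on 5+5+3 = 13 ballots, Tau on 6. Sigma wins 13–6.
Sigma vs Lambda: Sigma, 13–6.
Zeta–Theta: Zeta 16–3.
Zeta vs Tau: Zeta wins 13–6.
Zeta vs Lambda: Zeta wins 13–6.
Theta vs Tau: 11 to 8, Theta.
Theta–Lambda: Theta 13–6.
Tau vs Lambda: Tau, 11–8.
Only Lambda has no wins; Lambda is the Condorcet loser.

Lambda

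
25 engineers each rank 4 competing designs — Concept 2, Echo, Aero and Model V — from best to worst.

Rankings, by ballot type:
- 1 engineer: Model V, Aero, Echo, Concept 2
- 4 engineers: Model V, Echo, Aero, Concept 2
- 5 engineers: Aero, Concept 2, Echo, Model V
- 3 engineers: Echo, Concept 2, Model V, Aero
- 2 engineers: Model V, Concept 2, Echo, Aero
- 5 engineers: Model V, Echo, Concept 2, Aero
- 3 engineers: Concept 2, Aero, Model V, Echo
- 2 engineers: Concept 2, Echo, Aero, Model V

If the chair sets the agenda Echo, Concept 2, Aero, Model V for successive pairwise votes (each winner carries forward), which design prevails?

Round 1: Echo vs Concept 2 — 13–12, Echo advances.
Round 2: Echo vs Aero — 16–9, Echo advances.
Round 3: Echo vs Model V — 10–15, Model V advances.
Model V survives the agenda.

Model V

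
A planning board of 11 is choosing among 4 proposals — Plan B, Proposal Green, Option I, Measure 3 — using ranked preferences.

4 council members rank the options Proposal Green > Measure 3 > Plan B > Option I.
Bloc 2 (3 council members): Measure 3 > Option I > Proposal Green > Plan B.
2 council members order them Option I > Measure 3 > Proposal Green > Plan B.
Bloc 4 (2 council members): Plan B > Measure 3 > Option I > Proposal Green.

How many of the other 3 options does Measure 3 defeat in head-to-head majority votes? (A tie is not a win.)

Measure 3 against each rival (11 council members):
Measure 3 vs Plan B: 4+3+2 = 9 for Measure 3, 2 for Plan B — Measure 3 by 9–2.
Measure 3 vs Proposal Green: 3+2+2 = 7 for Measure 3, 4 for Proposal Green — Measure 3 by 7–4.
Measure 3 vs Option I: Measure 3 wins 9–2.
Measure 3 beats Plan B, Proposal Green, Option I — 3 pairwise wins.

3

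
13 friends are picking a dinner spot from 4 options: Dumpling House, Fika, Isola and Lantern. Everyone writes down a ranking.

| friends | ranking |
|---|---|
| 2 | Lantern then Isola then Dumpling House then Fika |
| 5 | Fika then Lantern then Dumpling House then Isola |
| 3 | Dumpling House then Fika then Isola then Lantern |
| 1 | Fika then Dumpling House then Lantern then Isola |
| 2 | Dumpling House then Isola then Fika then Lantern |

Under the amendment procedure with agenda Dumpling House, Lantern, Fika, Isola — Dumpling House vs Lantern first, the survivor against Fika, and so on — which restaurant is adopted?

Round 1: Dumpling House vs Lantern — 6–7, Lantern advances.
Round 2: Lantern vs Fika — 2–11, Fika advances.
Round 3: Fika vs Isola — 9–4, Fika advances.
The agenda winner is Fika.

Fika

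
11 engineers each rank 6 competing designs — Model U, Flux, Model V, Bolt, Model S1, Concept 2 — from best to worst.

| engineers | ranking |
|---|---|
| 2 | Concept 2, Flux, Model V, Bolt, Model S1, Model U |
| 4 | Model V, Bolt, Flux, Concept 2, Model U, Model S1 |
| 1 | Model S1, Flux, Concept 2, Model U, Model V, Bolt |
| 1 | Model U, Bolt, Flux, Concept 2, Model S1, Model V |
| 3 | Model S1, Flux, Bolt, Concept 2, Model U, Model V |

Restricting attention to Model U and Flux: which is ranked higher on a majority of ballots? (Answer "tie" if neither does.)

Flux

Ballots ranking Model U above Flux: 1.
Ballots ranking Flux above Model U: 11 − 1 = 10.
Flux wins the head-to-head 10–1.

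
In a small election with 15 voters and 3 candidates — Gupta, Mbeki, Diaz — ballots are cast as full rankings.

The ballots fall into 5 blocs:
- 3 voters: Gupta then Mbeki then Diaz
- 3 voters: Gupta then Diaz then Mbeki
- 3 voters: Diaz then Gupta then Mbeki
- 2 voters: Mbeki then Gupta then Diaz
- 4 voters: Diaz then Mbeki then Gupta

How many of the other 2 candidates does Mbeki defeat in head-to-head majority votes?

0

Mbeki against each rival (15 voters):
Mbeki vs Gupta: 6 to 9, Gupta.
Mbeki vs Diaz: Diaz, 10–5.
Mbeki beats no one; loses to Gupta, Diaz — 0 pairwise wins.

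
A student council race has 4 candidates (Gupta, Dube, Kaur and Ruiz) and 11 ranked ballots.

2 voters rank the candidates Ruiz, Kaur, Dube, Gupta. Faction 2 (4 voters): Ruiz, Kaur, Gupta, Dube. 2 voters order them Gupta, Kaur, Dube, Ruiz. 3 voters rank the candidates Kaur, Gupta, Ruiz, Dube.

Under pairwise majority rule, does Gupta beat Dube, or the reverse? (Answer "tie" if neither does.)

Gupta

Ballots ranking Gupta above Dube: 4 + 2 + 3 = 9.
Ballots ranking Dube above Gupta: 11 − 9 = 2.
Gupta wins the head-to-head 9–2.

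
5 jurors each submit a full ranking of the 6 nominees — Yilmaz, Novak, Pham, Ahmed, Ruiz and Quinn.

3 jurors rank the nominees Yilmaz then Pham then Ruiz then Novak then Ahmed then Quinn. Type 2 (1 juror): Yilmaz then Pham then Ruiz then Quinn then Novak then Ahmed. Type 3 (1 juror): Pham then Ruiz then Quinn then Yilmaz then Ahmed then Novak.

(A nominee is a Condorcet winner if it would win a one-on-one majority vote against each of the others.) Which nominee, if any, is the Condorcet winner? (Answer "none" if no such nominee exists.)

Check each pair by majority over 5 ballots:
Yilmaz vs Novak: 5 to 0, Yilmaz.
Yilmaz vs Pham: Yilmaz preferred on 3+1 = 4 ballots; Yilmaz wins 4–1.
Yilmaz vs Ahmed: 5 to 0, Yilmaz.
Yilmaz vs Ruiz: Yilmaz preferred on 3+1 = 4 ballots; Yilmaz wins 4–1.
Yilmaz vs Quinn: 4 to 1, Yilmaz.
Novak vs Pham: 0 for Novak, 5 for Pham — Pham by 5–0.
Novak vs Ahmed: 3+1 = 4 for Novak, 1 for Ahmed — Novak by 4–1.
Novak vs Ruiz: Novak is ranked higher on 0 ballots, Ruiz on 5. Ruiz wins 5–0.
Novak vs Quinn: Novak is ranked higher on 3 ballots, Quinn on 2. Novak wins 3–2.
Pham vs Ahmed: 5 to 0, Pham.
Pham vs Ruiz: 3+1+1 = 5 for Pham, 0 for Ruiz — Pham by 5–0.
Pham vs Quinn: Pham preferred on 3+1+1 = 5 ballots; Pham wins 5–0.
Ahmed vs Ruiz: Ahmed preferred on 0 ballots; Ruiz wins 5–0.
Ahmed vs Quinn: Ahmed preferred on 3 ballots; Ahmed wins 3–2.
Ruiz vs Quinn: 5 to 0, Ruiz.
Only Yilmaz has no losses; Yilmaz is the Condorcet winner.

Yilmaz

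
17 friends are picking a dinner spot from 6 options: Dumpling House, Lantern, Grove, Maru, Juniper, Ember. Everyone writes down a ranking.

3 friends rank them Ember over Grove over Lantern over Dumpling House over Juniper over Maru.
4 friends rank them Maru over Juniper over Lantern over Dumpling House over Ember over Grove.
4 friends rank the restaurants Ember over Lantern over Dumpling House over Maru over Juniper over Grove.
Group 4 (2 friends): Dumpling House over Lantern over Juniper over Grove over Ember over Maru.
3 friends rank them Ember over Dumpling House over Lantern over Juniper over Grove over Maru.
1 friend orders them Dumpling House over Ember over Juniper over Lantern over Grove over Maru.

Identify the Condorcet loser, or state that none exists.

Maru

Head-to-head results (17 friends):
Dumpling House vs Lantern: Dumpling House preferred on 2+3+1 = 6 ballots; Lantern wins 11–6.
Dumpling House vs Grove: Dumpling House preferred on 4+4+2+3+1 = 14 ballots; Dumpling House wins 14–3.
Dumpling House vs Maru: Dumpling House is ranked higher on 3+4+2+3+1 = 13 ballots, Maru on 4. Dumpling House wins 13–4.
Dumpling House vs Juniper: Dumpling House preferred on 3+4+2+3+1 = 13 ballots; Dumpling House wins 13–4.
Dumpling House vs Ember: Ember wins 10–7.
Lantern vs Grove: Lantern wins 14–3.
Lantern vs Maru: Lantern wins 13–4.
Lantern vs Juniper: Lantern, 12–5.
Lantern vs Ember: 4+2 = 6 for Lantern, 11 for Ember — Ember by 11–6.
Grove vs Maru: 9 to 8, Grove.
Grove vs Juniper: Juniper wins 14–3.
Grove vs Ember: Grove preferred on 2 ballots; Ember wins 15–2.
Maru vs Juniper: Maru preferred on 4+4 = 8 ballots; Juniper wins 9–8.
Maru vs Ember: 4 for Maru, 13 for Ember — Ember by 13–4.
Juniper–Ember: Ember 11–6.
Only Maru has no wins; Maru is the Condorcet loser.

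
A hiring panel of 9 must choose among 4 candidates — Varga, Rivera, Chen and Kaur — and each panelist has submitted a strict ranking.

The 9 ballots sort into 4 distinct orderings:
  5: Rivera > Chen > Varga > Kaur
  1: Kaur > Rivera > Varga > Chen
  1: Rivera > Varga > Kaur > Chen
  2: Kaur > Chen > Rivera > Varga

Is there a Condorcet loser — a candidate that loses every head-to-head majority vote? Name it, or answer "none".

Head-to-head results (9 committee members):
Varga vs Rivera: 0 to 9, Rivera.
Varga–Chen: Chen 7–2.
Varga–Kaur: Varga 6–3.
Rivera vs Chen: 5+1+1 = 7 for Rivera, 2 for Chen — Rivera by 7–2.
Rivera vs Kaur: Rivera wins 6–3.
Chen vs Kaur: 5 for Chen, 4 for Kaur — Chen by 5–4.
Only Kaur has no wins; Kaur is the Condorcet loser.

Kaur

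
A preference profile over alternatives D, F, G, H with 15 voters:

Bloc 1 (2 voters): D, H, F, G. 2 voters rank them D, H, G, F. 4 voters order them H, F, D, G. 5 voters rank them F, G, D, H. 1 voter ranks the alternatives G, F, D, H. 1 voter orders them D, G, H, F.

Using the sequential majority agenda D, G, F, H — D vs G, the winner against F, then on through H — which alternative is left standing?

Round 1: D vs G — 9–6, D advances.
Round 2: D vs F — 5–10, F advances.
Round 3: F vs H — 6–9, H advances.
H survives the agenda.

H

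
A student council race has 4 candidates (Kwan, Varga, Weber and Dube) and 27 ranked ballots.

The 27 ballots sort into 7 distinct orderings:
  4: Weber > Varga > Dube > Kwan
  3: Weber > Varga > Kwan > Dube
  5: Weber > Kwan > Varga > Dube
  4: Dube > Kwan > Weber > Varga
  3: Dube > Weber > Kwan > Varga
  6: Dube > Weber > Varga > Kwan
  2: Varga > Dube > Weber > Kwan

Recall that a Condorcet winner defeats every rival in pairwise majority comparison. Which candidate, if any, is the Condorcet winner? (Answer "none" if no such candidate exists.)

Check each pair by majority over 27 ballots:
Kwan–Varga: Varga 15–12.
Kwan vs Weber: Weber, 23–4.
Kwan–Dube: Dube 19–8.
Varga vs Weber: Weber wins 25–2.
Varga vs Dube: Varga wins 14–13.
Weber vs Dube: Dube wins 15–12.
Each candidate drops at least one matchup (Kwan loses to Varga; Varga loses to Weber; Weber loses to Dube; Dube loses to Varga); the cycle Varga > Dube > Weber > Varga rules out a Condorcet winner.

none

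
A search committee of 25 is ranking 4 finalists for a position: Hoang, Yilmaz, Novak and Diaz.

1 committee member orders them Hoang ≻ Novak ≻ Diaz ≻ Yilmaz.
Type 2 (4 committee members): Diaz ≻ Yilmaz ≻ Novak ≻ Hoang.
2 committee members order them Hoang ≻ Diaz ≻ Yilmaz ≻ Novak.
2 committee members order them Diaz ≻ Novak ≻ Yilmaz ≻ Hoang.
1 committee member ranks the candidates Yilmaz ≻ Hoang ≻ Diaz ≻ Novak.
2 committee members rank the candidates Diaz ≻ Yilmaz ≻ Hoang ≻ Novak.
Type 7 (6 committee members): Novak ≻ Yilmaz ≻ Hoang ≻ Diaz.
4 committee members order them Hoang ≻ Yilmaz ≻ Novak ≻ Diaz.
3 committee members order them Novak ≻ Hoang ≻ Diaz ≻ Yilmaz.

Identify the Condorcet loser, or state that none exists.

Pairwise majorities:
Hoang vs Yilmaz: Hoang preferred on 1+2+4+3 = 10 ballots; Yilmaz wins 15–10.
Hoang vs Novak: 10 to 15, Novak.
Hoang vs Diaz: 17 to 8, Hoang.
Yilmaz vs Novak: Yilmaz is ranked higher on 4+2+1+2+4 = 13 ballots, Novak on 12. Yilmaz wins 13–12.
Yilmaz vs Diaz: Diaz wins 14–11.
Novak–Diaz: Novak 14–11.
Every candidate wins at least one matchup (Hoang beats Diaz; Yilmaz beats Hoang; Novak beats Hoang; Diaz beats Yilmaz), so there is no Condorcet loser.

none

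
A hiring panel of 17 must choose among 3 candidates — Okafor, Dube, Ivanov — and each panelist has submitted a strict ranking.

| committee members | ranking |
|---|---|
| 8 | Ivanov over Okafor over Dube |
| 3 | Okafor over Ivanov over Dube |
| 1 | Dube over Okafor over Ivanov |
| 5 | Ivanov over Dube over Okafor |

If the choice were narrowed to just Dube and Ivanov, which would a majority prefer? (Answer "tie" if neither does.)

Ivanov

Ballots ranking Dube above Ivanov: 1.
Ballots ranking Ivanov above Dube: 17 − 1 = 16.
Ivanov wins the head-to-head 16–1.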